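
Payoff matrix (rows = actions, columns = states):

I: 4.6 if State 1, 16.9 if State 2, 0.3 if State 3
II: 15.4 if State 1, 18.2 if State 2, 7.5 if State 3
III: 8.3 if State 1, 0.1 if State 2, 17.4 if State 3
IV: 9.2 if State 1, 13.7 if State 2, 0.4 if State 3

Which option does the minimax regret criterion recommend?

Column bests: State 1=15.4, State 2=18.2, State 3=17.4.
I regrets: 10.8, 1.3, 17.1 → max 17.1
II regrets: 0.0, 0.0, 9.9 → max 9.9
III regrets: 7.1, 18.1, 0.0 → max 18.1
IV regrets: 6.2, 4.5, 17.0 → max 17.0
Smallest max regret = 9.9 → II.

II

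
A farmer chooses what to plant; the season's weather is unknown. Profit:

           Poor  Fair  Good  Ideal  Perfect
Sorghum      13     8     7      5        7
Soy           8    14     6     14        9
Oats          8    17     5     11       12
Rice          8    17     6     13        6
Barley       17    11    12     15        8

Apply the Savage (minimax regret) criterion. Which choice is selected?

Barley

Column bests: Poor=17, Fair=17, Good=12, Ideal=15, Perfect=12.
Sorghum regrets: 4, 9, 5, 10, 5 → max 10
Soy regrets: 9, 3, 6, 1, 3 → max 9
Oats regrets: 9, 0, 7, 4, 0 → max 9
Rice regrets: 9, 0, 6, 2, 6 → max 9
Barley regrets: 0, 6, 0, 0, 4 → max 6
Smallest max regret = 6 → Barley.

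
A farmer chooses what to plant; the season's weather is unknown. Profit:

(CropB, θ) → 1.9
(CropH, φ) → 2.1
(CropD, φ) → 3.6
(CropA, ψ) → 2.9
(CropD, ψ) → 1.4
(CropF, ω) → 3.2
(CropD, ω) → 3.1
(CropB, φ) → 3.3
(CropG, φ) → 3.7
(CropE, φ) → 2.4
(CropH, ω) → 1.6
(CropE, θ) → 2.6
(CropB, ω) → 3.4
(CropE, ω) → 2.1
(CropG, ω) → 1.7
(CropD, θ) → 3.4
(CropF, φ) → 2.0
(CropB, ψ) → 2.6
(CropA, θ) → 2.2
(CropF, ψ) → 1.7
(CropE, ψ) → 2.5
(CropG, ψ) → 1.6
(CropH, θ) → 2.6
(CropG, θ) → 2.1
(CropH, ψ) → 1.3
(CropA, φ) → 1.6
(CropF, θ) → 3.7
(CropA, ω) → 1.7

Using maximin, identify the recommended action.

Row minima: CropF=1.7, CropH=1.3, CropB=1.9, CropD=1.4, CropE=2.1, CropG=1.6, CropA=1.6
Best worst-case = 2.1 → CropE.

CropE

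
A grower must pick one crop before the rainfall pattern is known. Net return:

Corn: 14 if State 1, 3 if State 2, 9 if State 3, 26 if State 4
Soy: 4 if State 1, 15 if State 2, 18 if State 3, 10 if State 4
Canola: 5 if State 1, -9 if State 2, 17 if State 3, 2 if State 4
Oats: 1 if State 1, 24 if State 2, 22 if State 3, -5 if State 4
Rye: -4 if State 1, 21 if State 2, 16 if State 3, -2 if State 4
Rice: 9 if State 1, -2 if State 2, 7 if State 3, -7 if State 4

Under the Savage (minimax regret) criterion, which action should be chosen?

Column bests: State 1=14, State 2=24, State 3=22, State 4=26.
Corn regrets: 0, 21, 13, 0 → max 21
Soy regrets: 10, 9, 4, 16 → max 16
Canola regrets: 9, 33, 5, 24 → max 33
Oats regrets: 13, 0, 0, 31 → max 31
Rye regrets: 18, 3, 6, 28 → max 28
Rice regrets: 5, 26, 15, 33 → max 33
Smallest max regret = 16 → Soy.

Soy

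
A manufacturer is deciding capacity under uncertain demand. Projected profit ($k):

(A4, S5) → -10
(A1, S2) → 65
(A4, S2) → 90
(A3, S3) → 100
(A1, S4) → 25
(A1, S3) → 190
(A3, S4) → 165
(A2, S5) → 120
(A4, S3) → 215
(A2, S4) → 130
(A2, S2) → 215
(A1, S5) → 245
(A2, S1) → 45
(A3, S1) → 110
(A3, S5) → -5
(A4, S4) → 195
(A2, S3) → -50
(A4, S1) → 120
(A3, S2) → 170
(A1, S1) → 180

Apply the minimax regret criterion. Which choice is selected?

Column bests: S1=180, S2=215, S3=215, S4=195, S5=245.
A1 regrets: 0, 150, 25, 170, 0 → max 170
A2 regrets: 135, 0, 265, 65, 125 → max 265
A3 regrets: 70, 45, 115, 30, 250 → max 250
A4 regrets: 60, 125, 0, 0, 255 → max 255
Smallest max regret = 170 → A1.

A1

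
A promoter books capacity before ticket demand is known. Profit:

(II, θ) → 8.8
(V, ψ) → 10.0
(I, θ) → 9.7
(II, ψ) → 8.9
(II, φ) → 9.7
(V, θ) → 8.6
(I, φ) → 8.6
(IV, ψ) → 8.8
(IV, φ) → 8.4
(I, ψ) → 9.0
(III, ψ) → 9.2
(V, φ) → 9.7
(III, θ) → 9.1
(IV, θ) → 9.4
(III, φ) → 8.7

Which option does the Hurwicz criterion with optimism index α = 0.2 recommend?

I: 0.2·9.7 + 0.8·8.6 = 8.82
II: 0.2·9.7 + 0.8·8.8 = 8.98
III: 0.2·9.2 + 0.8·8.7 = 8.8
IV: 0.2·9.4 + 0.8·8.4 = 8.6
V: 0.2·10.0 + 0.8·8.6 = 8.88
Highest Hurwicz score = 8.98 → II.

II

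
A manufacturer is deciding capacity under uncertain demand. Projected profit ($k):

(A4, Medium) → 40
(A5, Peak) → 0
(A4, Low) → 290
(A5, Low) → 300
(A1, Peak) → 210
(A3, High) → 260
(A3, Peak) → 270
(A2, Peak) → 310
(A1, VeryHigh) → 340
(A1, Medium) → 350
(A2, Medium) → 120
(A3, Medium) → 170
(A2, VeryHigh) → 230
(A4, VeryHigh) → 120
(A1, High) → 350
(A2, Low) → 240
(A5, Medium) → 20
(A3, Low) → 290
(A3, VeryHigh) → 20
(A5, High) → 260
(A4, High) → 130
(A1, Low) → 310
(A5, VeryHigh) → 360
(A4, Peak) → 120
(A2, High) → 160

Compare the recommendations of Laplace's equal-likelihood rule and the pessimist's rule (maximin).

Row averages: A1=312, A2=212, A3=202, A4=140, A5=188
Highest average = 312 → A1.
Row minima: A1=210, A2=120, A3=20, A4=40, A5=0
Best worst-case = 210 → A1.

laplace → A1; maximin → A1 (agree)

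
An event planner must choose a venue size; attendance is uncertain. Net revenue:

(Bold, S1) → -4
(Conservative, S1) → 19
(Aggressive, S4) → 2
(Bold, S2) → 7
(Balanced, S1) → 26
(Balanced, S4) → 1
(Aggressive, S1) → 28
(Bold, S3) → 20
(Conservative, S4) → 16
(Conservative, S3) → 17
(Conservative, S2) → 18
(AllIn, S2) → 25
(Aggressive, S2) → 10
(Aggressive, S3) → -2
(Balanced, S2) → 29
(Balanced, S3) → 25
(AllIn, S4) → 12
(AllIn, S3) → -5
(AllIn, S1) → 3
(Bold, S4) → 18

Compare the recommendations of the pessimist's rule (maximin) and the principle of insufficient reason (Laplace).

Row minima: Conservative=16, Balanced=1, Aggressive=-2, Bold=-4, AllIn=-5
Best worst-case = 16 → Conservative.
Row averages: Conservative=17.5, Balanced=20.25, Aggressive=9.5, Bold=10.25, AllIn=8.75
Highest average = 20.25 → Balanced.

maximin → Conservative; laplace → Balanced (disagree)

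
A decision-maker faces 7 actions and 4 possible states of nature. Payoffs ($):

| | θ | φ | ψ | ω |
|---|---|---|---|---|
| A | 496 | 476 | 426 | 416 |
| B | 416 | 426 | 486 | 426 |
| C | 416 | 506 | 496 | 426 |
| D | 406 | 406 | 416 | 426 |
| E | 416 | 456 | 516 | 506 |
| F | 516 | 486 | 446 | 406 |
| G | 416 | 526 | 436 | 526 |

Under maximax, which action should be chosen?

G

Row maxima: A=496, B=486, C=506, D=426, E=516, F=516, G=526
Best best-case = 526 → G.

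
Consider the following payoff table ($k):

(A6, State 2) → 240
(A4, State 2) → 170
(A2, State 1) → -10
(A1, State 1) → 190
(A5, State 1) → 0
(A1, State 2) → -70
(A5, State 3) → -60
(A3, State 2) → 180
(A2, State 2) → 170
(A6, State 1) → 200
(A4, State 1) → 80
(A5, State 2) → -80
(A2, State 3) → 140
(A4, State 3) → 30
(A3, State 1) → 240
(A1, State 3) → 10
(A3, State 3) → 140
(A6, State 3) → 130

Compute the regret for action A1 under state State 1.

Best payoff under State 1 is 240.
Regret = 240 − 190 = 50.

50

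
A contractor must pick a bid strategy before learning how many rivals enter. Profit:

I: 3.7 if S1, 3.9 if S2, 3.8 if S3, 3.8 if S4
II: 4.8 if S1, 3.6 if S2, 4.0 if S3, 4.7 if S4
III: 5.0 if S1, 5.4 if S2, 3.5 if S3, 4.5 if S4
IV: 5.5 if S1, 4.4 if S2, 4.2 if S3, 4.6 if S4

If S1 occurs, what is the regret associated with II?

0.7

Best payoff under S1 is 5.5.
Regret = 5.5 − 4.8 = 0.7.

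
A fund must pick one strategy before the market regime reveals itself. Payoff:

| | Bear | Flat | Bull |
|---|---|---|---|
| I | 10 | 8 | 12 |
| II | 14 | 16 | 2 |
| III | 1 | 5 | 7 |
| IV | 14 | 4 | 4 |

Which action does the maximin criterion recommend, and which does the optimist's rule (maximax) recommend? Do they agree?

Row minima: I=8, II=2, III=1, IV=4
Best worst-case = 8 → I.
Row maxima: I=12, II=16, III=7, IV=14
Best best-case = 16 → II.

maximin → I; maximax → II (disagree)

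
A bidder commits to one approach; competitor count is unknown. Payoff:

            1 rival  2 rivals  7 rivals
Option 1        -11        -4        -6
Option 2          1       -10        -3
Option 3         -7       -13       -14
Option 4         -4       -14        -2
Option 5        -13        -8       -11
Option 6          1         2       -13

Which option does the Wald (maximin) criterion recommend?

Row minima: Option 1=-11, Option 2=-10, Option 3=-14, Option 4=-14, Option 5=-13, Option 6=-13
Best worst-case = -10 → Option 2.

Option 2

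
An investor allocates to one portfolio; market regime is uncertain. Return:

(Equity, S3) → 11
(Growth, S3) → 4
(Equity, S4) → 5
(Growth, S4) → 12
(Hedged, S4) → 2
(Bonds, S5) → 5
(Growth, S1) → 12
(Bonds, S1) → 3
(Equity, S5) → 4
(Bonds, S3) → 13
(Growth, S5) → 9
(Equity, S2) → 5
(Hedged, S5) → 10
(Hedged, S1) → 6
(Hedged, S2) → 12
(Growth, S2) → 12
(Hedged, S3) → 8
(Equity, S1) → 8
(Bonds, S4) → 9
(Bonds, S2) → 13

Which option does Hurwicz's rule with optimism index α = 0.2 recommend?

Growth

Equity: 0.2·11 + 0.8·4 = 5.4
Growth: 0.2·12 + 0.8·4 = 5.6
Hedged: 0.2·12 + 0.8·2 = 4
Bonds: 0.2·13 + 0.8·3 = 5
Highest Hurwicz score = 5.6 → Growth.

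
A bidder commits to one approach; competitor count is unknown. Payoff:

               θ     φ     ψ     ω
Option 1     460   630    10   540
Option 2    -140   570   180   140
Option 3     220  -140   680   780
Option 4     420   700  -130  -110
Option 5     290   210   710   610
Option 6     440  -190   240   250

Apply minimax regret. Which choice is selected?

Option 5

Column bests: θ=460, φ=700, ψ=710, ω=780.
Option 1 regrets: 0, 70, 700, 240 → max 700
Option 2 regrets: 600, 130, 530, 640 → max 640
Option 3 regrets: 240, 840, 30, 0 → max 840
Option 4 regrets: 40, 0, 840, 890 → max 890
Option 5 regrets: 170, 490, 0, 170 → max 490
Option 6 regrets: 20, 890, 470, 530 → max 890
Smallest max regret = 490 → Option 5.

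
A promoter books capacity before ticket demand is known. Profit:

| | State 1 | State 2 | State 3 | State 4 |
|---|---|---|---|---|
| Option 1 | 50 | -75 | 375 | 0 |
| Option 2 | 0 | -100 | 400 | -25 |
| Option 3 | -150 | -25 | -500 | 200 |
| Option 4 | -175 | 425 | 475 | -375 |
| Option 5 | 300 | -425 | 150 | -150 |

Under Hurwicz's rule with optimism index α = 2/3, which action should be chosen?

Option 1: 2/3·375 + 1/3·(-75) = 225
Option 2: 2/3·400 + 1/3·(-100) = 700/3
Option 3: 2/3·200 + 1/3·(-500) = -100/3
Option 4: 2/3·475 + 1/3·(-375) = 575/3
Option 5: 2/3·300 + 1/3·(-425) = 175/3
Highest Hurwicz score = 700/3 → Option 2.

Option 2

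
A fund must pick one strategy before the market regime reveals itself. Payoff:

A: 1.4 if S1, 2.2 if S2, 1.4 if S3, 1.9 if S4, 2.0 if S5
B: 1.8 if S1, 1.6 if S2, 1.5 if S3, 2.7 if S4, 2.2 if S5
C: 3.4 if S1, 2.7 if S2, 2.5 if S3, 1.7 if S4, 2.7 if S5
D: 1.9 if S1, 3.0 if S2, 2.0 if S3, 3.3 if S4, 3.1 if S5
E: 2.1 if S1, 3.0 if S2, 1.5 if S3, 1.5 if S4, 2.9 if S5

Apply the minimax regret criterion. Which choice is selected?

Column bests: S1=3.4, S2=3.0, S3=2.5, S4=3.3, S5=3.1.
A regrets: 2.0, 0.8, 1.1, 1.4, 1.1 → max 2.0
B regrets: 1.6, 1.4, 1.0, 0.6, 0.9 → max 1.6
C regrets: 0.0, 0.3, 0.0, 1.6, 0.4 → max 1.6
D regrets: 1.5, 0.0, 0.5, 0.0, 0.0 → max 1.5
E regrets: 1.3, 0.0, 1.0, 1.8, 0.2 → max 1.8
Smallest max regret = 1.5 → D.

D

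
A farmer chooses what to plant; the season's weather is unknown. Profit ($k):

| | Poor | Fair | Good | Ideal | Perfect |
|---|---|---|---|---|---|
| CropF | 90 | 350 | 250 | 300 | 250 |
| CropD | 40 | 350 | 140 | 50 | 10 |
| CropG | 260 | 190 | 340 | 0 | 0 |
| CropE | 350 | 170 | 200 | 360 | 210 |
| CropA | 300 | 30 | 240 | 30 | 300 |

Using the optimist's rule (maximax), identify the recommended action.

Row maxima: CropF=350, CropD=350, CropG=340, CropE=360, CropA=300
Best best-case = 360 → CropE.

CropE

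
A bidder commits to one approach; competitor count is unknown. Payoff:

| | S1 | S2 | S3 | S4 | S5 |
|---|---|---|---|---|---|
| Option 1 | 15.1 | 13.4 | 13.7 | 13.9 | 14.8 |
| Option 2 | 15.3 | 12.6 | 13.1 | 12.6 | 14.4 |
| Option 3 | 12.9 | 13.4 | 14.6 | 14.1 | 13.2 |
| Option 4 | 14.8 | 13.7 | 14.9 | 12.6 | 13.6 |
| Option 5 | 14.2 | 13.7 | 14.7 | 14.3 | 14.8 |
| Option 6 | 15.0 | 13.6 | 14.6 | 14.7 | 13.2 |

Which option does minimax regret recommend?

Column bests: S1=15.3, S2=13.7, S3=14.9, S4=14.7, S5=14.8.
Option 1 regrets: 0.2, 0.3, 1.2, 0.8, 0.0 → max 1.2
Option 2 regrets: 0.0, 1.1, 1.8, 2.1, 0.4 → max 2.1
Option 3 regrets: 2.4, 0.3, 0.3, 0.6, 1.6 → max 2.4
Option 4 regrets: 0.5, 0.0, 0.0, 2.1, 1.2 → max 2.1
Option 5 regrets: 1.1, 0.0, 0.2, 0.4, 0.0 → max 1.1
Option 6 regrets: 0.3, 0.1, 0.3, 0.0, 1.6 → max 1.6
Smallest max regret = 1.1 → Option 5.

Option 5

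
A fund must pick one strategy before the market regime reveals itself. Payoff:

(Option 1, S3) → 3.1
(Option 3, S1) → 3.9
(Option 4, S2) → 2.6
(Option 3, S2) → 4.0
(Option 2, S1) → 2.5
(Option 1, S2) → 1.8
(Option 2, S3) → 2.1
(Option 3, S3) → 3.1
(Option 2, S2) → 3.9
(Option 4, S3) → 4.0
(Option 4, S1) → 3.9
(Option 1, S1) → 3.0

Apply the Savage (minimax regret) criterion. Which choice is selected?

Column bests: S1=3.9, S2=4.0, S3=4.0.
Option 1 regrets: 0.9, 2.2, 0.9 → max 2.2
Option 2 regrets: 1.4, 0.1, 1.9 → max 1.9
Option 3 regrets: 0.0, 0.0, 0.9 → max 0.9
Option 4 regrets: 0.0, 1.4, 0.0 → max 1.4
Smallest max regret = 0.9 → Option 3.

Option 3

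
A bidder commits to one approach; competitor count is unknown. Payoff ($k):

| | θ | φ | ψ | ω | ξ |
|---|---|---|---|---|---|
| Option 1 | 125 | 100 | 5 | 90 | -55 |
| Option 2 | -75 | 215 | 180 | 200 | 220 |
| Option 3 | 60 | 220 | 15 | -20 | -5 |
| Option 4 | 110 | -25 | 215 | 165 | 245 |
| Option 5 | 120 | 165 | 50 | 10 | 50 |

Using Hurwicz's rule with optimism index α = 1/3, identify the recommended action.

Option 4

Option 1: 1/3·125 + 2/3·(-55) = 5
Option 2: 1/3·220 + 2/3·(-75) = 70/3
Option 3: 1/3·220 + 2/3·(-20) = 60
Option 4: 1/3·245 + 2/3·(-25) = 65
Option 5: 1/3·165 + 2/3·10 = 185/3
Highest Hurwicz score = 65 → Option 4.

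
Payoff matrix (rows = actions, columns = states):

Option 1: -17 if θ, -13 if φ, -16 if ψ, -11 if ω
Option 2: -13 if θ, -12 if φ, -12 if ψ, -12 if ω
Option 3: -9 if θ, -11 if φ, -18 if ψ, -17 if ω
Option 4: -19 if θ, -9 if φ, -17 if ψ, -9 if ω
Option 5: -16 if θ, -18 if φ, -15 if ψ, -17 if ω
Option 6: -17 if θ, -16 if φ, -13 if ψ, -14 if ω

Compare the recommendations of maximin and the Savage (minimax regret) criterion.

maximin → Option 2; minimax regret → Option 2 (agree)

Row minima: Option 1=-17, Option 2=-13, Option 3=-18, Option 4=-19, Option 5=-18, Option 6=-17
Best worst-case = -13 → Option 2.
Column bests: θ=-9, φ=-9, ψ=-12, ω=-9.
Option 1 regrets: 8, 4, 4, 2 → max 8
Option 2 regrets: 4, 3, 0, 3 → max 4
Option 3 regrets: 0, 2, 6, 8 → max 8
Option 4 regrets: 10, 0, 5, 0 → max 10
Option 5 regrets: 7, 9, 3, 8 → max 9
Option 6 regrets: 8, 7, 1, 5 → max 8
Smallest max regret = 4 → Option 2.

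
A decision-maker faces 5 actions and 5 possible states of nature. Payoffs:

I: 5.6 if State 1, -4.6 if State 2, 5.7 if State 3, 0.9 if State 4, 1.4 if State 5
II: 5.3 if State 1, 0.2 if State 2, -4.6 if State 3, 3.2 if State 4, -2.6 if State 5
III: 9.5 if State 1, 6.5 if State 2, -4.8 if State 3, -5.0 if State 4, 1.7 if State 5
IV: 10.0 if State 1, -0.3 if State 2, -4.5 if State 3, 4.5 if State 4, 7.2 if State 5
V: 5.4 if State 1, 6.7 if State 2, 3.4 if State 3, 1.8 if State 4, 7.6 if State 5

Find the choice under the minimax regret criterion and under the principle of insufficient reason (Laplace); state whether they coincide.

Column bests: State 1=10.0, State 2=6.7, State 3=5.7, State 4=4.5, State 5=7.6.
I regrets: 4.4, 11.3, 0.0, 3.6, 6.2 → max 11.3
II regrets: 4.7, 6.5, 10.3, 1.3, 10.2 → max 10.3
III regrets: 0.5, 0.2, 10.5, 9.5, 5.9 → max 10.5
IV regrets: 0.0, 7.0, 10.2, 0.0, 0.4 → max 10.2
V regrets: 4.6, 0.0, 2.3, 2.7, 0.0 → max 4.6
Smallest max regret = 4.6 → V.
Row averages: I=1.8, II=0.3, III=1.58, IV=3.38, V=4.98
Highest average = 4.98 → V.

minimax regret → V; laplace → V (agree)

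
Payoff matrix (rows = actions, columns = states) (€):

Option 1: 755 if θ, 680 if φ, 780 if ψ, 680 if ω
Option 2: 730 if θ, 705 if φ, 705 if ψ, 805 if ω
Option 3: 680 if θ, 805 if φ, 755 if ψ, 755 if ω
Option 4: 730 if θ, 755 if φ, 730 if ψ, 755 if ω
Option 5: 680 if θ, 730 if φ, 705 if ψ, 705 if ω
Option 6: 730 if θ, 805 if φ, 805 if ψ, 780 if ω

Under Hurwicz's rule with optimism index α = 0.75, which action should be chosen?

Option 1: 0.75·780 + 0.25·680 = 755
Option 2: 0.75·805 + 0.25·705 = 780
Option 3: 0.75·805 + 0.25·680 = 773.75
Option 4: 0.75·755 + 0.25·730 = 748.75
Option 5: 0.75·730 + 0.25·680 = 717.5
Option 6: 0.75·805 + 0.25·730 = 786.25
Highest Hurwicz score = 786.25 → Option 6.

Option 6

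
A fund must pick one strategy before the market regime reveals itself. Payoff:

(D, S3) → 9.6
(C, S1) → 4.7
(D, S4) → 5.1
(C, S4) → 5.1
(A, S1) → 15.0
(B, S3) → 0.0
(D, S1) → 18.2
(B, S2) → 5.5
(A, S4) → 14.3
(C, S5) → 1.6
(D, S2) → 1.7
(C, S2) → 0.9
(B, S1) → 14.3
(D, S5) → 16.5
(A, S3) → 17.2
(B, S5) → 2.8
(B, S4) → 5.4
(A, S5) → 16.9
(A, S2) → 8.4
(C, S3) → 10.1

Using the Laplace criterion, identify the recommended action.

Row averages: A=14.36, B=5.6, C=4.48, D=10.22
Highest average = 14.36 → A.

A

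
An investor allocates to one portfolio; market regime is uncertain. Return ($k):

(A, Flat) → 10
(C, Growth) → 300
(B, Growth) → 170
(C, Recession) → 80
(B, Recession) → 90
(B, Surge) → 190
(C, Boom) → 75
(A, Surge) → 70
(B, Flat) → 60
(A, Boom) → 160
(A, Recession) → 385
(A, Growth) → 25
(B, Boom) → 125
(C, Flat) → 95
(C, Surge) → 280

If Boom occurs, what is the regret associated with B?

Best payoff under Boom is 160.
Regret = 160 − 125 = 35.

35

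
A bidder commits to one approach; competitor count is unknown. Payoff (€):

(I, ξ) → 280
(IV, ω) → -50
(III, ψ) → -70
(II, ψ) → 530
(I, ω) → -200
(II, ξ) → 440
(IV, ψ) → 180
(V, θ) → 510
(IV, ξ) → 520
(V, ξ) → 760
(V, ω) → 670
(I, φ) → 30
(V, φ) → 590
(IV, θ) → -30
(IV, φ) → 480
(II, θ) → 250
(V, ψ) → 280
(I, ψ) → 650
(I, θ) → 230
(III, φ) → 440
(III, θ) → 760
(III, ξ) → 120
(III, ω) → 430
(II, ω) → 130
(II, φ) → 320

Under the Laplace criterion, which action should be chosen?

V

Row averages: I=198, II=334, III=336, IV=220, V=562
Highest average = 562 → V.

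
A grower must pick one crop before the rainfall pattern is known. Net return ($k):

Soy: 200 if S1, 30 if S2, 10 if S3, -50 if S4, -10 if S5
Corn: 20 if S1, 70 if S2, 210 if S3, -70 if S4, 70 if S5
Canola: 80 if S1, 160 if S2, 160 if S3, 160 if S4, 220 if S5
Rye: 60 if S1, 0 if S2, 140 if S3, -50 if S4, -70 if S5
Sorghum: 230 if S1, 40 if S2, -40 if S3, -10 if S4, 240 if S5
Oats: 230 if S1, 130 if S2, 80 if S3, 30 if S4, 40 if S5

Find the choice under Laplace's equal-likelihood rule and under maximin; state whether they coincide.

laplace → Canola; maximin → Canola (agree)

Row averages: Soy=36, Corn=60, Canola=156, Rye=16, Sorghum=92, Oats=102
Highest average = 156 → Canola.
Row minima: Soy=-50, Corn=-70, Canola=80, Rye=-70, Sorghum=-40, Oats=30
Best worst-case = 80 → Canola.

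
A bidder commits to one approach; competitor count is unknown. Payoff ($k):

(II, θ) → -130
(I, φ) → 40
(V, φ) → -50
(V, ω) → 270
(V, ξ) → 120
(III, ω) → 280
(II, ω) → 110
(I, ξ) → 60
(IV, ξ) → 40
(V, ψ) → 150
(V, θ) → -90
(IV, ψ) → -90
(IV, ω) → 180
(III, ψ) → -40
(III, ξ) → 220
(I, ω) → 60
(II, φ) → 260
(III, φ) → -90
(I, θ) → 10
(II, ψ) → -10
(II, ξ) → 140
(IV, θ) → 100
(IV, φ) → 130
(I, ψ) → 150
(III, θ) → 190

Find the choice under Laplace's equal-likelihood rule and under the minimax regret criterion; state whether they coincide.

laplace → III; minimax regret → I (disagree)

Row averages: I=64, II=74, III=112, IV=72, V=80
Highest average = 112 → III.
Column bests: θ=190, φ=260, ψ=150, ω=280, ξ=220.
I regrets: 180, 220, 0, 220, 160 → max 220
II regrets: 320, 0, 160, 170, 80 → max 320
III regrets: 0, 350, 190, 0, 0 → max 350
IV regrets: 90, 130, 240, 100, 180 → max 240
V regrets: 280, 310, 0, 10, 100 → max 310
Smallest max regret = 220 → I.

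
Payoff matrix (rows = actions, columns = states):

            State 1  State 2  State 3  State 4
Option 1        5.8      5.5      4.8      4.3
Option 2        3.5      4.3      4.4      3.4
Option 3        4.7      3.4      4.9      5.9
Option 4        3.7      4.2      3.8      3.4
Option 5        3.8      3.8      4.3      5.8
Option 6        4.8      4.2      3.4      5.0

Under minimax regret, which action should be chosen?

Column bests: State 1=5.8, State 2=5.5, State 3=4.9, State 4=5.9.
Option 1 regrets: 0.0, 0.0, 0.1, 1.6 → max 1.6
Option 2 regrets: 2.3, 1.2, 0.5, 2.5 → max 2.5
Option 3 regrets: 1.1, 2.1, 0.0, 0.0 → max 2.1
Option 4 regrets: 2.1, 1.3, 1.1, 2.5 → max 2.5
Option 5 regrets: 2.0, 1.7, 0.6, 0.1 → max 2.0
Option 6 regrets: 1.0, 1.3, 1.5, 0.9 → max 1.5
Smallest max regret = 1.5 → Option 6.

Option 6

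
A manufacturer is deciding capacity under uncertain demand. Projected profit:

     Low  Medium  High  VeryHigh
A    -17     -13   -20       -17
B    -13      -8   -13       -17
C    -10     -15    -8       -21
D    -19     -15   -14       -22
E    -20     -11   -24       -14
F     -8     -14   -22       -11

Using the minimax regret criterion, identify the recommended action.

Column bests: Low=-8, Medium=-8, High=-8, VeryHigh=-11.
A regrets: 9, 5, 12, 6 → max 12
B regrets: 5, 0, 5, 6 → max 6
C regrets: 2, 7, 0, 10 → max 10
D regrets: 11, 7, 6, 11 → max 11
E regrets: 12, 3, 16, 3 → max 16
F regrets: 0, 6, 14, 0 → max 14
Smallest max regret = 6 → B.

B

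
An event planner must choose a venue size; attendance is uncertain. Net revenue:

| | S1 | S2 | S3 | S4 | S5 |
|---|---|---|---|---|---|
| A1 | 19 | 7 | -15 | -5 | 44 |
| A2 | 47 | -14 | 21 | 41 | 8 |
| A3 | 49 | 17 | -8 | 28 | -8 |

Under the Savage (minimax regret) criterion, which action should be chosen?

Column bests: S1=49, S2=17, S3=21, S4=41, S5=44.
A1 regrets: 30, 10, 36, 46, 0 → max 46
A2 regrets: 2, 31, 0, 0, 36 → max 36
A3 regrets: 0, 0, 29, 13, 52 → max 52
Smallest max regret = 36 → A2.

A2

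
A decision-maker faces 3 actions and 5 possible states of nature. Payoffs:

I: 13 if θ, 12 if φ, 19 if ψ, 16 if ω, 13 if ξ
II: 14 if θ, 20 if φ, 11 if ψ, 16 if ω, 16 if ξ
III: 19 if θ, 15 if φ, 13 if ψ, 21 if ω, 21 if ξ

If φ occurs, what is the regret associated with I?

Best payoff under φ is 20.
Regret = 20 − 12 = 8.

8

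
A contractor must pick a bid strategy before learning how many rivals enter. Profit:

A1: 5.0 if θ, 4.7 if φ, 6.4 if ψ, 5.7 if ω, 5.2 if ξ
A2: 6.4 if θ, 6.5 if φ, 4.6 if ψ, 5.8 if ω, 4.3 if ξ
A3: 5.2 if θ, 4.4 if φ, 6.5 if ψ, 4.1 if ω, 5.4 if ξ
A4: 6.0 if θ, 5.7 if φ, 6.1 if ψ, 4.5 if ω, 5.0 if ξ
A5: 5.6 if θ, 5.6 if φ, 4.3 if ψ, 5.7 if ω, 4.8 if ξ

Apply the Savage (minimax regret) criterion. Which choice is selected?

Column bests: θ=6.4, φ=6.5, ψ=6.5, ω=5.8, ξ=5.4.
A1 regrets: 1.4, 1.8, 0.1, 0.1, 0.2 → max 1.8
A2 regrets: 0.0, 0.0, 1.9, 0.0, 1.1 → max 1.9
A3 regrets: 1.2, 2.1, 0.0, 1.7, 0.0 → max 2.1
A4 regrets: 0.4, 0.8, 0.4, 1.3, 0.4 → max 1.3
A5 regrets: 0.8, 0.9, 2.2, 0.1, 0.6 → max 2.2
Smallest max regret = 1.3 → A4.

A4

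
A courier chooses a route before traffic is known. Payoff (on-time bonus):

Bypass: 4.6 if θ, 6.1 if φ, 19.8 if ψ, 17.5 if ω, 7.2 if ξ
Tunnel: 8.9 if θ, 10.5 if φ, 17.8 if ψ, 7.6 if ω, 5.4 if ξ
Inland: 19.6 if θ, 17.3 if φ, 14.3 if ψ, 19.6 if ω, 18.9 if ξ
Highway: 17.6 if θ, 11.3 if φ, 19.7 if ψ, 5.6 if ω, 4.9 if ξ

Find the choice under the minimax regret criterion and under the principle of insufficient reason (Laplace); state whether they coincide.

minimax regret → Inland; laplace → Inland (agree)

Column bests: θ=19.6, φ=17.3, ψ=19.8, ω=19.6, ξ=18.9.
Bypass regrets: 15.0, 11.2, 0.0, 2.1, 11.7 → max 15.0
Tunnel regrets: 10.7, 6.8, 2.0, 12.0, 13.5 → max 13.5
Inland regrets: 0.0, 0.0, 5.5, 0.0, 0.0 → max 5.5
Highway regrets: 2.0, 6.0, 0.1, 14.0, 14.0 → max 14.0
Smallest max regret = 5.5 → Inland.
Row averages: Bypass=11.04, Tunnel=10.04, Inland=17.94, Highway=11.82
Highest average = 17.94 → Inland.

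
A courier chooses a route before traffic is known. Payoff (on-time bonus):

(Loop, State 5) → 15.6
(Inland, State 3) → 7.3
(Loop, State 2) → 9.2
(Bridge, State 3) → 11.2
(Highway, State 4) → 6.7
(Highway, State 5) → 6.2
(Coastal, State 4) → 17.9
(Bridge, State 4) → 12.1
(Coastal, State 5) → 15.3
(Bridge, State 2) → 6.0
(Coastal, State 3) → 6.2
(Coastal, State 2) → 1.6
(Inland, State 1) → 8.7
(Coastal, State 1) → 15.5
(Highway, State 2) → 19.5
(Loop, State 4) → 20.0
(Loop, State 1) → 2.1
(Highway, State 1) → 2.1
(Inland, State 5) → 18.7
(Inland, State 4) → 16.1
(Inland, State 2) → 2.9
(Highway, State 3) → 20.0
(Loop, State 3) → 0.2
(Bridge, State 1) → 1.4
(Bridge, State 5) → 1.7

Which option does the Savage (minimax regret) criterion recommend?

Column bests: State 1=15.5, State 2=19.5, State 3=20.0, State 4=20.0, State 5=18.7.
Inland regrets: 6.8, 16.6, 12.7, 3.9, 0.0 → max 16.6
Loop regrets: 13.4, 10.3, 19.8, 0.0, 3.1 → max 19.8
Coastal regrets: 0.0, 17.9, 13.8, 2.1, 3.4 → max 17.9
Bridge regrets: 14.1, 13.5, 8.8, 7.9, 17.0 → max 17.0
Highway regrets: 13.4, 0.0, 0.0, 13.3, 12.5 → max 13.4
Smallest max regret = 13.4 → Highway.

Highway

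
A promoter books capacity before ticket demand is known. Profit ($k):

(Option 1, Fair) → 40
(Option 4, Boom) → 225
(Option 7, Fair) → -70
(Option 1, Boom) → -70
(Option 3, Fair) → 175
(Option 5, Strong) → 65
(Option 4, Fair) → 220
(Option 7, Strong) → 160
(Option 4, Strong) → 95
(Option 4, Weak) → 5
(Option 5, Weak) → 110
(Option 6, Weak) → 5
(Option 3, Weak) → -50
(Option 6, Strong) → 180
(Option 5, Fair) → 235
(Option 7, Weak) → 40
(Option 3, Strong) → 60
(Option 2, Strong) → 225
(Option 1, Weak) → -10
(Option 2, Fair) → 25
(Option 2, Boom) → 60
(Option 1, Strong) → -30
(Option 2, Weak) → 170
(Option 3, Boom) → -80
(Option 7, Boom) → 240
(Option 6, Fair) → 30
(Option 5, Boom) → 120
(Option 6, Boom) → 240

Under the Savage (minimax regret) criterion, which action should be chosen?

Column bests: Weak=170, Fair=235, Strong=225, Boom=240.
Option 1 regrets: 180, 195, 255, 310 → max 310
Option 2 regrets: 0, 210, 0, 180 → max 210
Option 3 regrets: 220, 60, 165, 320 → max 320
Option 4 regrets: 165, 15, 130, 15 → max 165
Option 5 regrets: 60, 0, 160, 120 → max 160
Option 6 regrets: 165, 205, 45, 0 → max 205
Option 7 regrets: 130, 305, 65, 0 → max 305
Smallest max regret = 160 → Option 5.

Option 5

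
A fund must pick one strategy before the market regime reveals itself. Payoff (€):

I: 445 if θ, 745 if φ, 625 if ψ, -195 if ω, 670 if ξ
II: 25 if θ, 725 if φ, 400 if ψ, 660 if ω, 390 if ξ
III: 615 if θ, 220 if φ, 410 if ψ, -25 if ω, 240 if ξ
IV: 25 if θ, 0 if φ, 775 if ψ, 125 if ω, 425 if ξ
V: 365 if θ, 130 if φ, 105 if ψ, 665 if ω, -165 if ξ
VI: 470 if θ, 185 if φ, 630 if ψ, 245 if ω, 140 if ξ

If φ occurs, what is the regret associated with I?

Best payoff under φ is 745.
Regret = 745 − 745 = 0.

0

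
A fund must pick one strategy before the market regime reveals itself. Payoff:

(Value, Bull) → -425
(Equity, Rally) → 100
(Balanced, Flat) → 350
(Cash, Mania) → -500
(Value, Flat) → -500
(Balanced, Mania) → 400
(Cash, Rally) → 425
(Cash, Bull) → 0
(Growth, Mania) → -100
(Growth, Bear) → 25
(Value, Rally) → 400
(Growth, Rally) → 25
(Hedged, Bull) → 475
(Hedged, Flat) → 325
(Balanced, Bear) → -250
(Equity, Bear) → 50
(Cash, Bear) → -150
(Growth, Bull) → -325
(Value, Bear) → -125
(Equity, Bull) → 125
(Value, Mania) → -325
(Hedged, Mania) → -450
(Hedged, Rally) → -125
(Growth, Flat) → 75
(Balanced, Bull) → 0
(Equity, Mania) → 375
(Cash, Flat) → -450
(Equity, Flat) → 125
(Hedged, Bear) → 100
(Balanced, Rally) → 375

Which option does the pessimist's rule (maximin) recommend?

Equity

Row minima: Equity=50, Growth=-325, Value=-500, Balanced=-250, Cash=-500, Hedged=-450
Best worst-case = 50 → Equity.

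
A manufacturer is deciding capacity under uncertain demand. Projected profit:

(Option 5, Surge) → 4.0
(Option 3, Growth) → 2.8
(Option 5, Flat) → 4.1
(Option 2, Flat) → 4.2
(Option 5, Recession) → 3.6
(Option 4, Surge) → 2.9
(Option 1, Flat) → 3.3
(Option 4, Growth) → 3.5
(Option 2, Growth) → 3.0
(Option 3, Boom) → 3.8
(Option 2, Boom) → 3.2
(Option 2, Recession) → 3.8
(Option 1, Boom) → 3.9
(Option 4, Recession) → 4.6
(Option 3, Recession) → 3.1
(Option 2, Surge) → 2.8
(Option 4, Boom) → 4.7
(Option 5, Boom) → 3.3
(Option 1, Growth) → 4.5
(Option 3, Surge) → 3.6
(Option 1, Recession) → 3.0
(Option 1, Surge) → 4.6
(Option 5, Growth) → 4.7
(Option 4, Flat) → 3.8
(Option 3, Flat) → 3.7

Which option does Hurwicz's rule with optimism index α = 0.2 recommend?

Option 5

Option 1: 0.2·4.6 + 0.8·3.0 = 3.32
Option 2: 0.2·4.2 + 0.8·2.8 = 3.08
Option 3: 0.2·3.8 + 0.8·2.8 = 3
Option 4: 0.2·4.7 + 0.8·2.9 = 3.26
Option 5: 0.2·4.7 + 0.8·3.3 = 3.58
Highest Hurwicz score = 3.58 → Option 5.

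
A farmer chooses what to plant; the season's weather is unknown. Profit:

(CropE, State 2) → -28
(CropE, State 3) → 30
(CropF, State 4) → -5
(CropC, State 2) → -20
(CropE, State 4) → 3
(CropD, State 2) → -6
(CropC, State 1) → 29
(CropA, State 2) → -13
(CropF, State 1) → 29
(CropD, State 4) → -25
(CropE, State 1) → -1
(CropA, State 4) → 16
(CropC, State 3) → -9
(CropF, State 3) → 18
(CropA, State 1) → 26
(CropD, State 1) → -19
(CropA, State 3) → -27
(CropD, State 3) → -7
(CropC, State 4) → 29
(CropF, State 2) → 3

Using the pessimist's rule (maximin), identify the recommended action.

CropF

Row minima: CropC=-20, CropD=-25, CropF=-5, CropA=-27, CropE=-28
Best worst-case = -5 → CropF.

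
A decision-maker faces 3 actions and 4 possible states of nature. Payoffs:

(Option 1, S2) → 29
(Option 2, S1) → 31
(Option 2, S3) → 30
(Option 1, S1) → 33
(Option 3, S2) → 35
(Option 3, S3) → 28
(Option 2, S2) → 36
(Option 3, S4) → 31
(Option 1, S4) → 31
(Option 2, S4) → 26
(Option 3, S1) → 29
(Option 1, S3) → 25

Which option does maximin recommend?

Option 3

Row minima: Option 1=25, Option 2=26, Option 3=28
Best worst-case = 28 → Option 3.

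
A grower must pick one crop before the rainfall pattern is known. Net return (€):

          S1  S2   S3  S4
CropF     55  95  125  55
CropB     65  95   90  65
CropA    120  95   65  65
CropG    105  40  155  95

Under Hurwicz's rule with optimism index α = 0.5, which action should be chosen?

CropF: 0.5·125 + 0.5·55 = 90
CropB: 0.5·95 + 0.5·65 = 80
CropA: 0.5·120 + 0.5·65 = 92.5
CropG: 0.5·155 + 0.5·40 = 97.5
Highest Hurwicz score = 97.5 → CropG.

CropG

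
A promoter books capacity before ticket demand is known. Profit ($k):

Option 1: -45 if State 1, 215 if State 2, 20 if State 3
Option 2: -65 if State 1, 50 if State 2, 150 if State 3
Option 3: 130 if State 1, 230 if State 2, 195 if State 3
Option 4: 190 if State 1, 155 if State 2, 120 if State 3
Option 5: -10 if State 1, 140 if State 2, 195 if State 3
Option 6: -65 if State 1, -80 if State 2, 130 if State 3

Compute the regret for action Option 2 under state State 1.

255

Best payoff under State 1 is 190.
Regret = 190 − (-65) = 255.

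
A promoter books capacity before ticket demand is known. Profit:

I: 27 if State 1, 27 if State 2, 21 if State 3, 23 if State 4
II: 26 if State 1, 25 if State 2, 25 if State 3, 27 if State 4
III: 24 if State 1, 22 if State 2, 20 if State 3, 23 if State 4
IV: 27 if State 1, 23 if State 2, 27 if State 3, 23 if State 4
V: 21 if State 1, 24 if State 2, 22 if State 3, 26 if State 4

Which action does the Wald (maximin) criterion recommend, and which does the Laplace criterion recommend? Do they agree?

maximin → II; laplace → II (agree)

Row minima: I=21, II=25, III=20, IV=23, V=21
Best worst-case = 25 → II.
Row averages: I=24.5, II=25.75, III=22.25, IV=25, V=23.25
Highest average = 25.75 → II.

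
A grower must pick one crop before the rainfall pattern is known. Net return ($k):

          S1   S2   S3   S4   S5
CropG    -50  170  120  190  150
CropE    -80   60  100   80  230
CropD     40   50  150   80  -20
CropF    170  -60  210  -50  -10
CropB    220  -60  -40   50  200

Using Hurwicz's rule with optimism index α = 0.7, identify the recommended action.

CropG: 0.7·190 + 0.3·(-50) = 118
CropE: 0.7·230 + 0.3·(-80) = 137
CropD: 0.7·150 + 0.3·(-20) = 99
CropF: 0.7·210 + 0.3·(-60) = 129
CropB: 0.7·220 + 0.3·(-60) = 136
Highest Hurwicz score = 137 → CropE.

CropE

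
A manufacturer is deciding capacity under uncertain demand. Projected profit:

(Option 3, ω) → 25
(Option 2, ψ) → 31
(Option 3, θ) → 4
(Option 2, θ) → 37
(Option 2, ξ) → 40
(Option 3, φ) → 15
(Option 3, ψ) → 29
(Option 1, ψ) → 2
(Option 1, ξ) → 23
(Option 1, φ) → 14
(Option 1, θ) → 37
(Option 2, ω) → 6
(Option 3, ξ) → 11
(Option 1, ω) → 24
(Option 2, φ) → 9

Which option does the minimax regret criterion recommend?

Option 2

Column bests: θ=37, φ=15, ψ=31, ω=25, ξ=40.
Option 1 regrets: 0, 1, 29, 1, 17 → max 29
Option 2 regrets: 0, 6, 0, 19, 0 → max 19
Option 3 regrets: 33, 0, 2, 0, 29 → max 33
Smallest max regret = 19 → Option 2.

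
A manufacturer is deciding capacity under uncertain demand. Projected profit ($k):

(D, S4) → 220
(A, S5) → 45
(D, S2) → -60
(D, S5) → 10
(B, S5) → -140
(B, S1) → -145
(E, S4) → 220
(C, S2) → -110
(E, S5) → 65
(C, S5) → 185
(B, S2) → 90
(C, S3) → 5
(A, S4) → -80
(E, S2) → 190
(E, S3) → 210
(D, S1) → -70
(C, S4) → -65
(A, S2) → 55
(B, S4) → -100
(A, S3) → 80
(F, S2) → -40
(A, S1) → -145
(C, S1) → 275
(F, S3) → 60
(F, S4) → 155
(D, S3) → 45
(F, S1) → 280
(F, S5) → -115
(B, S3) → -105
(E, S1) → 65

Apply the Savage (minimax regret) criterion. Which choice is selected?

E

Column bests: S1=280, S2=190, S3=210, S4=220, S5=185.
A regrets: 425, 135, 130, 300, 140 → max 425
B regrets: 425, 100, 315, 320, 325 → max 425
C regrets: 5, 300, 205, 285, 0 → max 300
D regrets: 350, 250, 165, 0, 175 → max 350
E regrets: 215, 0, 0, 0, 120 → max 215
F regrets: 0, 230, 150, 65, 300 → max 300
Smallest max regret = 215 → E.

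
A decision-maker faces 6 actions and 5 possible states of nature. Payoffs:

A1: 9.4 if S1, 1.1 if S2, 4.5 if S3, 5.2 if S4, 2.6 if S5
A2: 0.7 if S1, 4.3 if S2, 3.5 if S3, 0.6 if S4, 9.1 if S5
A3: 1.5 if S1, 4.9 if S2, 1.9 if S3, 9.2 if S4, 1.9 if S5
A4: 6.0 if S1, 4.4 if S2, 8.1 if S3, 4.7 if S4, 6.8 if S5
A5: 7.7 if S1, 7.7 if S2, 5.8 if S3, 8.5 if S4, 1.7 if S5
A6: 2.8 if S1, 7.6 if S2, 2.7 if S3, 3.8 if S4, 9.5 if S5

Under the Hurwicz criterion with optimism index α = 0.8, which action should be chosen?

A1: 0.8·9.4 + 0.2·1.1 = 7.74
A2: 0.8·9.1 + 0.2·0.6 = 7.4
A3: 0.8·9.2 + 0.2·1.5 = 7.66
A4: 0.8·8.1 + 0.2·4.4 = 7.36
A5: 0.8·8.5 + 0.2·1.7 = 7.14
A6: 0.8·9.5 + 0.2·2.7 = 8.14
Highest Hurwicz score = 8.14 → A6.

A6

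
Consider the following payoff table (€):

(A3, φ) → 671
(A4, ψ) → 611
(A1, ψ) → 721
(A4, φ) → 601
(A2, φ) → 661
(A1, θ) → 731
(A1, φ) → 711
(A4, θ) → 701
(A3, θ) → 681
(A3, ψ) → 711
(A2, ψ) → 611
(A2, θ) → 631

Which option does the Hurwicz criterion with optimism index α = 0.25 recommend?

A1: 0.25·731 + 0.75·711 = 716
A2: 0.25·661 + 0.75·611 = 623.5
A3: 0.25·711 + 0.75·671 = 681
A4: 0.25·701 + 0.75·601 = 626
Highest Hurwicz score = 716 → A1.

A1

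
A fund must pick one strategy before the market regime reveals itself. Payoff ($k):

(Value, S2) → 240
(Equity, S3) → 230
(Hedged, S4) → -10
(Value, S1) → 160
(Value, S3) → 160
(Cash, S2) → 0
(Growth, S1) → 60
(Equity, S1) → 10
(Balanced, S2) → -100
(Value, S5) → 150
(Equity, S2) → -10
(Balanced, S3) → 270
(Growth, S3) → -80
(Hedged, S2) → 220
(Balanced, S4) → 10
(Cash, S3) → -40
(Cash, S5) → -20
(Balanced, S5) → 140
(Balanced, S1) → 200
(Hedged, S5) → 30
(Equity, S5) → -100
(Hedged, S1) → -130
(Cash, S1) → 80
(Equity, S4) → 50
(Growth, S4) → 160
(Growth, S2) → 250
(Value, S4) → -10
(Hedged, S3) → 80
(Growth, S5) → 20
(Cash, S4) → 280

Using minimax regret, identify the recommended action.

Equity

Column bests: S1=200, S2=250, S3=270, S4=280, S5=150.
Value regrets: 40, 10, 110, 290, 0 → max 290
Balanced regrets: 0, 350, 0, 270, 10 → max 350
Cash regrets: 120, 250, 310, 0, 170 → max 310
Growth regrets: 140, 0, 350, 120, 130 → max 350
Hedged regrets: 330, 30, 190, 290, 120 → max 330
Equity regrets: 190, 260, 40, 230, 250 → max 260
Smallest max regret = 260 → Equity.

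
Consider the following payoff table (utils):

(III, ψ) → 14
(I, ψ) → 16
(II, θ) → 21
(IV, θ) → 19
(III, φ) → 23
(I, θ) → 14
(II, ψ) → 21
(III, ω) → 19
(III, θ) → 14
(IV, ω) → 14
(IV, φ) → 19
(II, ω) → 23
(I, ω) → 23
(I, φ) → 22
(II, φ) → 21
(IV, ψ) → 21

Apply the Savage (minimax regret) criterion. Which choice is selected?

Column bests: θ=21, φ=23, ψ=21, ω=23.
I regrets: 7, 1, 5, 0 → max 7
II regrets: 0, 2, 0, 0 → max 2
III regrets: 7, 0, 7, 4 → max 7
IV regrets: 2, 4, 0, 9 → max 9
Smallest max regret = 2 → II.

II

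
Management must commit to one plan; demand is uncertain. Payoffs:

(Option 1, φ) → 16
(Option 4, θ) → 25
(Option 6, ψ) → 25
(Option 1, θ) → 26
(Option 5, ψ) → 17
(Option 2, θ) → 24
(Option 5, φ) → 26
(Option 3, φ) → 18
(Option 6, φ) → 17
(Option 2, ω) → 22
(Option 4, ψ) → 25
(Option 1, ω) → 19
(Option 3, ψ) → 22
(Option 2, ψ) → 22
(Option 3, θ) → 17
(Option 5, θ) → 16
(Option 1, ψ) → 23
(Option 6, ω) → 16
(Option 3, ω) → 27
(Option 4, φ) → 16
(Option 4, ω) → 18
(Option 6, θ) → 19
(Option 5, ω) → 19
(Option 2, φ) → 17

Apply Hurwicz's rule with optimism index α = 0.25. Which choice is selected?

Option 1: 0.25·26 + 0.75·16 = 18.5
Option 2: 0.25·24 + 0.75·17 = 18.75
Option 3: 0.25·27 + 0.75·17 = 19.5
Option 4: 0.25·25 + 0.75·16 = 18.25
Option 5: 0.25·26 + 0.75·16 = 18.5
Option 6: 0.25·25 + 0.75·16 = 18.25
Highest Hurwicz score = 19.5 → Option 3.

Option 3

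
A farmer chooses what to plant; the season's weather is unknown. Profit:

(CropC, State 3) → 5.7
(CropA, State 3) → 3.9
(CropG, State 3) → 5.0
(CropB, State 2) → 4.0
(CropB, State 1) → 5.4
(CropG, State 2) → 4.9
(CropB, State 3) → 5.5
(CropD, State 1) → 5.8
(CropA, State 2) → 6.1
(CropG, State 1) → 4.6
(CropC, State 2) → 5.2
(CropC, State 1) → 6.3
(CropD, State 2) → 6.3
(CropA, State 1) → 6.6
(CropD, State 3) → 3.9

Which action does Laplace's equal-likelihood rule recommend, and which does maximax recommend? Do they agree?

Row averages: CropG=29/6, CropD=16/3, CropC=86/15, CropA=83/15, CropB=149/30
Highest average = 86/15 → CropC.
Row maxima: CropG=5.0, CropD=6.3, CropC=6.3, CropA=6.6, CropB=5.5
Best best-case = 6.6 → CropA.

laplace → CropC; maximax → CropA (disagree)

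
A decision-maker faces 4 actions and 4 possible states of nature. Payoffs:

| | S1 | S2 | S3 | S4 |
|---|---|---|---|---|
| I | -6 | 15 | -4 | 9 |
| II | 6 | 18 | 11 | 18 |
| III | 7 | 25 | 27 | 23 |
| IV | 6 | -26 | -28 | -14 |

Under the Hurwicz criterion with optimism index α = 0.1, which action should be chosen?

I: 0.1·15 + 0.9·(-6) = -3.9
II: 0.1·18 + 0.9·6 = 7.2
III: 0.1·27 + 0.9·7 = 9
IV: 0.1·6 + 0.9·(-28) = -24.6
Highest Hurwicz score = 9 → III.

III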